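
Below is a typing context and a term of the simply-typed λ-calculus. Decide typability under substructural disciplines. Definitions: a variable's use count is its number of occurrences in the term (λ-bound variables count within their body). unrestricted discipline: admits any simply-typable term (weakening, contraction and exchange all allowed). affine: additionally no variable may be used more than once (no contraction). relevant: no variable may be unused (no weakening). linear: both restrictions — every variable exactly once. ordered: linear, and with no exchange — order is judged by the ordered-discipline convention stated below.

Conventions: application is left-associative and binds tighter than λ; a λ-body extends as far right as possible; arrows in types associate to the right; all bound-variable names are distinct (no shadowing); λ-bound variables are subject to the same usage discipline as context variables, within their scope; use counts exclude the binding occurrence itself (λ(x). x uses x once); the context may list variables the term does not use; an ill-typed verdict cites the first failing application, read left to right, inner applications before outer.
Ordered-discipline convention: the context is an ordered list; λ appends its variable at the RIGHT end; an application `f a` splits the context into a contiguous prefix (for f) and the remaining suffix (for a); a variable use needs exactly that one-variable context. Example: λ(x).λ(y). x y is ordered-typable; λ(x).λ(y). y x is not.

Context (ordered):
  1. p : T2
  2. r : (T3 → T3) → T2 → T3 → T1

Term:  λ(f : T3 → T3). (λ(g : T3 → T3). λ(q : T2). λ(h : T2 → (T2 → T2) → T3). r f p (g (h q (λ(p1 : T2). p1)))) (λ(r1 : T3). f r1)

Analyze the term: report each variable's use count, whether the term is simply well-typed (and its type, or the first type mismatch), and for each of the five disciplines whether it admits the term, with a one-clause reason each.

use counts: p: 1×; r: 1×; f (bound): 2×; g (bound): 1×; q (bound): 1×; h (bound): 1×; p1 (bound): 1×; r1 (bound): 1×
use order (left to right): r, f, p, g, h, q, p1, f, r1
typing: the term checks, with type (T3 → T3) → T2 → (T2 → (T2 → T2) → T3) → T1
ordered: ✗ — repeated use of f ×2
linear: ✗ — repeated use of f ×2
affine: ✗ — repeated use of f ×2
relevant: ✓ — none of p, r, f, g, q, h, p1, r1 goes unused
unrestricted: ✓ — well-typed at (T3 → T3) → T2 → (T2 → (T2 → T2) → T3) → T1; no restrictions here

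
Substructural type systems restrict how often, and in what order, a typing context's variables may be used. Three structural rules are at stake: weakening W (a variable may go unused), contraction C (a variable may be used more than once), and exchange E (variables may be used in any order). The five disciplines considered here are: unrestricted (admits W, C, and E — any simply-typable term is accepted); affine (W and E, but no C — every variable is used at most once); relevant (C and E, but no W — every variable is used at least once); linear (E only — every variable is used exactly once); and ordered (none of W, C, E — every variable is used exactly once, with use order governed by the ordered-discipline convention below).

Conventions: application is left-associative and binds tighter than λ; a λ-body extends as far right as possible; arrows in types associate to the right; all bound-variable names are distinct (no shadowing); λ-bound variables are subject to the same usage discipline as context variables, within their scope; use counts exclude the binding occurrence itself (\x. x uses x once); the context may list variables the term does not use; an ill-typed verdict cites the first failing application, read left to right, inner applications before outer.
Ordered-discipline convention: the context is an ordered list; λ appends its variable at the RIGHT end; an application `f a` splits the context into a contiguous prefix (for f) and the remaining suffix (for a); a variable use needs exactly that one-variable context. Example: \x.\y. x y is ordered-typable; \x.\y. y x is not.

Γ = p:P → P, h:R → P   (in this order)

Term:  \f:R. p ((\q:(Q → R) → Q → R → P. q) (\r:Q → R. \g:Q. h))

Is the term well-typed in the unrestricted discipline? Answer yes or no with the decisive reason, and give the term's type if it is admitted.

no — the type mismatch rejects it
counts: p ×1, h ×1, f (λ-bound) ×0, q (λ-bound) ×1, r (λ-bound) ×0, g (λ-bound) ×0
left-to-right use order: p, q, h
typing: ill-typed: an argument (Q → R) → Q → R → P mismatches the expected P
across the five disciplines: ordered ✗ | linear ✗ | affine ✗ | relevant ✗ | unrestricted ✗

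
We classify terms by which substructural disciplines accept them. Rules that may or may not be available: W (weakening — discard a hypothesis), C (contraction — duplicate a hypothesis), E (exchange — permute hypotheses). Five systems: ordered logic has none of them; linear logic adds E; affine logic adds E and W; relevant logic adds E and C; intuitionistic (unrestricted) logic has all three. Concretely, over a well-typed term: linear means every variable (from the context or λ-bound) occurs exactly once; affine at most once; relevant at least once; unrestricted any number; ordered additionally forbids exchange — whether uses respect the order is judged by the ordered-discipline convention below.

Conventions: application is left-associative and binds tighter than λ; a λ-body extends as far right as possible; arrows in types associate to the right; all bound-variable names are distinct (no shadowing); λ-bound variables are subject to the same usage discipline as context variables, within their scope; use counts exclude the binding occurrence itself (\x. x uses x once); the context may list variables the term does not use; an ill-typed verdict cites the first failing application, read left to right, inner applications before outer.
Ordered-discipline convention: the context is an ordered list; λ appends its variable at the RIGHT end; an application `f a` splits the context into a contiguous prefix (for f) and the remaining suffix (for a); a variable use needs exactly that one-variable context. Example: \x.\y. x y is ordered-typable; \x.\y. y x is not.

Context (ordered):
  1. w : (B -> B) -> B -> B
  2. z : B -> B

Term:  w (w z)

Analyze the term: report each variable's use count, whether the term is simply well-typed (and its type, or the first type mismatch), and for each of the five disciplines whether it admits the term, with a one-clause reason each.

use counts: w=2, z=1
use order (left to right): w, w, z
typing: ✓ — B -> B
ordered ✗ (uses contraction: w ×2)
linear ✗ (uses contraction: w ×2)
affine ✗ (uses contraction: w ×2)
relevant ✓ (w, z: all used, weakening unneeded)
unrestricted ✓ (simply typable at B -> B; W, C, E all held)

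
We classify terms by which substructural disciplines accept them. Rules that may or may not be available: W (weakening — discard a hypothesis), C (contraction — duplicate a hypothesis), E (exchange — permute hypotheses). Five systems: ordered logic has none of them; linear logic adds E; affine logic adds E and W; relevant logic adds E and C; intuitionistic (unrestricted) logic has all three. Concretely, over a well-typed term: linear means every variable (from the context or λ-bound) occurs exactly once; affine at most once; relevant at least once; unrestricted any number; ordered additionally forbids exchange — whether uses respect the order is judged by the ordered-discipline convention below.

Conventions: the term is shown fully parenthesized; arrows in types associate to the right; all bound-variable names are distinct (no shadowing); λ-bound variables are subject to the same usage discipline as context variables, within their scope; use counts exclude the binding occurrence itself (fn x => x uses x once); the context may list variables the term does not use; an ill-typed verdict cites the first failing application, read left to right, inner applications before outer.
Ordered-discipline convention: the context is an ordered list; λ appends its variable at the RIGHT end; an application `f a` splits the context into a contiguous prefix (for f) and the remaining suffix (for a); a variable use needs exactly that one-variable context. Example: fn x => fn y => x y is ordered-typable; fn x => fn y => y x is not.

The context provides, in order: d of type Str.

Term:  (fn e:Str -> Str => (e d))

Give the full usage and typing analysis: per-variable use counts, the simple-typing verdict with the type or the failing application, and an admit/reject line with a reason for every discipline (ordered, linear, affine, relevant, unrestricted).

usage: d=1, e (λ-bound)=1
uses in reading order: e, d
typing: ✓ — (Str -> Str) -> Str
ordered: ✗ — needs exchange: uses follow e, d
linear: ✓ — exactly-once usage across d, e
affine: ✓ — none of d, e used more than once
relevant: ✓ — d, e: all used, weakening unneeded
unrestricted: ✓ — simply typable at (Str -> Str) -> Str; W, C, E all held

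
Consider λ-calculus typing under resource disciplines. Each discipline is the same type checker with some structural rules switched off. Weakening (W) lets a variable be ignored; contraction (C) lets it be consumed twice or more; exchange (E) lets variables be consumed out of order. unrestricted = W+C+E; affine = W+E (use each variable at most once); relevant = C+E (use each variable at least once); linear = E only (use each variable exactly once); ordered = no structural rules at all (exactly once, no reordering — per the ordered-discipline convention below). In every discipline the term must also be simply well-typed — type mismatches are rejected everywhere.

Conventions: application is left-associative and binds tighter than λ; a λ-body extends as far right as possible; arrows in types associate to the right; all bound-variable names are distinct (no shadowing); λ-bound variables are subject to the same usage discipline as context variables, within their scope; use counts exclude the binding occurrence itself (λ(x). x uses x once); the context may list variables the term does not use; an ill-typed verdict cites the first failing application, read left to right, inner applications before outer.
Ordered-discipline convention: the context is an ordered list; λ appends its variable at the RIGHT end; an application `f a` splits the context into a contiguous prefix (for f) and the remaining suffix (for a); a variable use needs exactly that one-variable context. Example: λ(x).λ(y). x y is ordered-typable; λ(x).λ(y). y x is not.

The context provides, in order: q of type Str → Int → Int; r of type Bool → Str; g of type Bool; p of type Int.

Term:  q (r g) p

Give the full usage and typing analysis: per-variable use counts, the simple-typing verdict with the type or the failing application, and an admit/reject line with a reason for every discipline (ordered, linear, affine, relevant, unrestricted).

use counts: q ×1, r ×1, g ×1, p ×1
left-to-right use order: q, r, g, p
typing: well-typed at Int
ordered: ✓ — one use each (q, r, g, p); ordered split holds
linear: ✓ — each of q, r, g, p used exactly once
affine: ✓ — none of q, r, g, p used more than once
relevant: ✓ — q, r, g, p: all used, weakening unneeded
unrestricted: ✓ — well-typed at Int; no restrictions here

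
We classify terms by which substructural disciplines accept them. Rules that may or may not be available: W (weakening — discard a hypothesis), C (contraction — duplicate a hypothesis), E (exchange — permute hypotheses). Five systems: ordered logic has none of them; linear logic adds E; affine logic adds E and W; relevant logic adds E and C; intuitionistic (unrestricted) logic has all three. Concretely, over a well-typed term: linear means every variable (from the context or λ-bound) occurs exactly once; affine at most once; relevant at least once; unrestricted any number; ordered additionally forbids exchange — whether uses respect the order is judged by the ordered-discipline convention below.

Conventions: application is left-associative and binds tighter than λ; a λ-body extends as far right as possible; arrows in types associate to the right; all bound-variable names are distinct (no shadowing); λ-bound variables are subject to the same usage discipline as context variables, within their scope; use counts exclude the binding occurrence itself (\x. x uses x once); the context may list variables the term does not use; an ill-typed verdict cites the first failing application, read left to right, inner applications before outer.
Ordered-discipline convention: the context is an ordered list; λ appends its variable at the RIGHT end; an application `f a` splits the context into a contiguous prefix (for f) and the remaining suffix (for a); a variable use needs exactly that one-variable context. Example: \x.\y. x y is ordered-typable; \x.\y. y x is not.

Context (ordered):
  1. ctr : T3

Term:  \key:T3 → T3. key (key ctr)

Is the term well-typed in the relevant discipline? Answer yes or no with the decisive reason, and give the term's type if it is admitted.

yes — ctr, key: all used, weakening unneeded; term : (T3 → T3) → T3
usage: ctr: 1×; key (λ-bound): 2×
uses in reading order: key, key, ctr
typing: well-typed at (T3 → T3) → T3
summary: ordered ✗, linear ✗, affine ✗, relevant ✓, unrestricted ✓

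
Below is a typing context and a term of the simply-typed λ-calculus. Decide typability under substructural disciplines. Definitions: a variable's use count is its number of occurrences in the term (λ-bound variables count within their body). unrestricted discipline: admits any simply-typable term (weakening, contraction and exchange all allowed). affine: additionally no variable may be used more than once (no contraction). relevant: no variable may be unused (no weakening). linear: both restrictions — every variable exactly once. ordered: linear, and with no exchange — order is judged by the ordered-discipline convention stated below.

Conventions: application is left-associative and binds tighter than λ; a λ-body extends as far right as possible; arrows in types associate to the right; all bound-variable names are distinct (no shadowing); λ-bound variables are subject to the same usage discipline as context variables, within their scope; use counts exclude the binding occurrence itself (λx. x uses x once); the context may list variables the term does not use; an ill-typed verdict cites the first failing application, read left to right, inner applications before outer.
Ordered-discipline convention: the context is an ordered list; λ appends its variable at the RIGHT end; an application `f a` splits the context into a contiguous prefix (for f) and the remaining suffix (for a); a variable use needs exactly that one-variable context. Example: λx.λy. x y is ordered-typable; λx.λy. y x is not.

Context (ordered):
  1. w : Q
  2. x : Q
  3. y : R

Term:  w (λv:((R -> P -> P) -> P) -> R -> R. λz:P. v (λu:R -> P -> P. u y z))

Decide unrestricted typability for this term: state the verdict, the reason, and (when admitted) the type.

no — the type mismatch rejects it
usage: w=1, x=0, y=1, v (λ-bound)=1, z (λ-bound)=1, u (λ-bound)=1
order of uses: w, v, u, y, z
typing: ill-typed: can't apply a value of type Q
summary: ordered ✗, linear ✗, affine ✗, relevant ✗, unrestricted ✗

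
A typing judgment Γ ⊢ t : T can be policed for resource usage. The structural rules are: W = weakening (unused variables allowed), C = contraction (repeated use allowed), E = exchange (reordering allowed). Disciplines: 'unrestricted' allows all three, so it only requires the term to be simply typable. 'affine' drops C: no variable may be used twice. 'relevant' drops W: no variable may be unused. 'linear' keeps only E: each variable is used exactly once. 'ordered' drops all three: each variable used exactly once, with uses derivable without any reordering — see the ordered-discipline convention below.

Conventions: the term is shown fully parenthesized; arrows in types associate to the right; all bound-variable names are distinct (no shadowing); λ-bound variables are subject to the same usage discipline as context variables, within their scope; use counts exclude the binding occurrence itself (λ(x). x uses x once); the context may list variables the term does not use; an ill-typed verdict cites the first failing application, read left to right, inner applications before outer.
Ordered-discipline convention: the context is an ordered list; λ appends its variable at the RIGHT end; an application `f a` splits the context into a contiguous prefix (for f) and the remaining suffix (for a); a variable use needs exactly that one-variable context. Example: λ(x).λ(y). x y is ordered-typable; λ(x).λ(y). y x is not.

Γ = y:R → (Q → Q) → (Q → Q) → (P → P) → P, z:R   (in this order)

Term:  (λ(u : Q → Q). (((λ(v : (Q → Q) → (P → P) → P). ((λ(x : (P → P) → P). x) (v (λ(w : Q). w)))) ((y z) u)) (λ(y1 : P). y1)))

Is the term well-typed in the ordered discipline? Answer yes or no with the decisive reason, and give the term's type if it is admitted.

yes — y, z, u, v, x, w, y1: once each, no exchange needed; term : (Q → Q) → P
usage: y: 1; z: 1; u [bound]: 1; v [bound]: 1; x [bound]: 1; w [bound]: 1; y1 [bound]: 1
order of uses: x, v, w, y, z, u, y1
typing: well-typed at (Q → Q) → P
all disciplines: ordered ✓; linear ✓; affine ✓; relevant ✓; unrestricted ✓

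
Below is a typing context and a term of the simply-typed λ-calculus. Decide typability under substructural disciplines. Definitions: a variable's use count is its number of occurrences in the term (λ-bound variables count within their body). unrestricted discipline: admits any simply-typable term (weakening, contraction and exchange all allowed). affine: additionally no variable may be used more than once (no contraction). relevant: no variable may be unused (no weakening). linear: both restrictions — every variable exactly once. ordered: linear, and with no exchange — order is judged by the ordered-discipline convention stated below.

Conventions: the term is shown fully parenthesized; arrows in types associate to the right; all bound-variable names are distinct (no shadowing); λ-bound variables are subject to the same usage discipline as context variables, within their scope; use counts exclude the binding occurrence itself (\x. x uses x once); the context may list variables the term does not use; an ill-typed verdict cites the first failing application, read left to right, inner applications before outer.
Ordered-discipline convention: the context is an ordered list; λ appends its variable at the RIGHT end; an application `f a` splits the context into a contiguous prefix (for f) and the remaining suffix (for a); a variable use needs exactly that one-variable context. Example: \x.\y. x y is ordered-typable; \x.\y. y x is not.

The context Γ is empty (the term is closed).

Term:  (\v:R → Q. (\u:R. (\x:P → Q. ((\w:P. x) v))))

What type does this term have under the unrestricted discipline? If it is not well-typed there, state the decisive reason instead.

not well-typed under unrestricted — not simply typable
use counts: v (λ-bound): 1×; u (λ-bound): 0×; x (λ-bound): 1×; w (λ-bound): 0×
order of uses: x, v
typing: ill-typed: a function awaiting P gets R → Q
summary: ordered ✗ · linear ✗ · affine ✗ · relevant ✗ · unrestricted ✗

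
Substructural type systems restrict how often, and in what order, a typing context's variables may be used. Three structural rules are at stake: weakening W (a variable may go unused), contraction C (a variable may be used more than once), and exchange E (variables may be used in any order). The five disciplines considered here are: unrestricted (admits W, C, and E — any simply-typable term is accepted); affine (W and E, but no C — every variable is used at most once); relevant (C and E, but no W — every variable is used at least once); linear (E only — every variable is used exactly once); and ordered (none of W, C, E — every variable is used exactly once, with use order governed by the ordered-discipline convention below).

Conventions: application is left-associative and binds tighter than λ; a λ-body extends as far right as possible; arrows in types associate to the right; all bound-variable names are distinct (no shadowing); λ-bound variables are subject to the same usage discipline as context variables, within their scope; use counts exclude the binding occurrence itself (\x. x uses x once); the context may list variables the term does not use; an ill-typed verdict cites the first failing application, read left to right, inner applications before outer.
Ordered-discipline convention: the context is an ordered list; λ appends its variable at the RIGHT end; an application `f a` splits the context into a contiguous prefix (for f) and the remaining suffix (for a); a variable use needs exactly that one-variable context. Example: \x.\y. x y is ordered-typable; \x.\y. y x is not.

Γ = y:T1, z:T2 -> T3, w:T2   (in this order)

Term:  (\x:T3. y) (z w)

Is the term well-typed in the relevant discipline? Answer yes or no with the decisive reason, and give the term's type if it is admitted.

no — x left unused
use counts: y: 1; z: 1; w: 1; x (λ-bound): 0
order of uses: y, z, w
typing: well-typed at T1
all disciplines: ordered ✗ · linear ✗ · affine ✓ · relevant ✗ · unrestricted ✓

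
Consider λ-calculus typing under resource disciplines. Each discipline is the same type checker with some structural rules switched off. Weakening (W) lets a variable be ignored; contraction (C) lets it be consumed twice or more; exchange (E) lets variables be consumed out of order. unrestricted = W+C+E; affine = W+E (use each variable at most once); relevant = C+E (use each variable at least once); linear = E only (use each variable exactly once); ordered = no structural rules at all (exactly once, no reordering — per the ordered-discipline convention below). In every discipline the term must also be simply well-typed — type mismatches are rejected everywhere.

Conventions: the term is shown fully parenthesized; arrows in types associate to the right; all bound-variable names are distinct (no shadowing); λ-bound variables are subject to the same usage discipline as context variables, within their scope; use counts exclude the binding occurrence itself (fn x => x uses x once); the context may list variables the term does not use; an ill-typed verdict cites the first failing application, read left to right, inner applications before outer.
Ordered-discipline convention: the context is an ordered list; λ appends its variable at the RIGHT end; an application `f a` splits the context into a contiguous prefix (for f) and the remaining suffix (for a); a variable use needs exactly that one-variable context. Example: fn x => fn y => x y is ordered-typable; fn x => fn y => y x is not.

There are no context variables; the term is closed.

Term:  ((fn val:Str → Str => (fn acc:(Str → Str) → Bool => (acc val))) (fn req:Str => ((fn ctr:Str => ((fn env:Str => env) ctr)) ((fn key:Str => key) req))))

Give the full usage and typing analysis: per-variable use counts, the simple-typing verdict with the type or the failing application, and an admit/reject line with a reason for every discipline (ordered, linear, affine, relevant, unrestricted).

variable uses: val (bound): 1×; acc (bound): 1×; req (bound): 1×; ctr (bound): 1×; env (bound): 1×; key (bound): 1×
use order (left to right): acc, val, env, ctr, key, req
typing: ✓ — ((Str → Str) → Bool) → Bool
ordered ✗ (use order acc, val, env, ctr, key, req needs exchange)
linear ✓ (each of val, acc, req, ctr, env, key used exactly once)
affine ✓ (none of val, acc, req, ctr, env, key used more than once)
relevant ✓ (at least one use each (val, acc, req, ctr, env, key))
unrestricted ✓ (type-checks (((Str → Str) → Bool) → Bool) and nothing is barred)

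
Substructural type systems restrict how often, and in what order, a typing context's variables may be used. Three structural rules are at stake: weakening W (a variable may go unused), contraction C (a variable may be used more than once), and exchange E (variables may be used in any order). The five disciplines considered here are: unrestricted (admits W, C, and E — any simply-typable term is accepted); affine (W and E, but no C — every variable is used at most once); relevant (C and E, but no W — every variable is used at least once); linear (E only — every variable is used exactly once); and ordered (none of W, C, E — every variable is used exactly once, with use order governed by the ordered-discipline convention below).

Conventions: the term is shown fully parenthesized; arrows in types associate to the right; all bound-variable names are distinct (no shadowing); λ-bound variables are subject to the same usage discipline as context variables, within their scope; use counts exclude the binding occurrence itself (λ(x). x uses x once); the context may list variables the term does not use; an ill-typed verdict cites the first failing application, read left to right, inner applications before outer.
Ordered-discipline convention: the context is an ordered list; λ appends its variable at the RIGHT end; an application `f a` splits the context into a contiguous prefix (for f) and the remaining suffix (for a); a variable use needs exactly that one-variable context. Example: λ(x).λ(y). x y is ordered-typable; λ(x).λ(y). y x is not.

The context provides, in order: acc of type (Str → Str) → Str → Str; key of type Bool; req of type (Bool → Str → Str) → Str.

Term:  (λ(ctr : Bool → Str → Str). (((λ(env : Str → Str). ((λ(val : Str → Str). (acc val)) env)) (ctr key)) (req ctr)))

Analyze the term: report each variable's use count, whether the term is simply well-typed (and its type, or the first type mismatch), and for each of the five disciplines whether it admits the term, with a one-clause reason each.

usage: acc=1, key=1, req=1, ctr (bound)=2, env (bound)=1, val (bound)=1
use order (left to right): acc, val, env, ctr, key, req, ctr
typing: the term checks, with type (Bool → Str → Str) → Str
ordered: ✗ — ctr ×2 used more than once (contraction)
linear: ✗ — ctr ×2 used more than once (contraction)
affine: ✗ — ctr ×2 used more than once (contraction)
relevant: ✓ — every one of acc, key, req, ctr, env, val appears
unrestricted: ✓ — well-typed at (Bool → Str → Str) → Str; no restrictions here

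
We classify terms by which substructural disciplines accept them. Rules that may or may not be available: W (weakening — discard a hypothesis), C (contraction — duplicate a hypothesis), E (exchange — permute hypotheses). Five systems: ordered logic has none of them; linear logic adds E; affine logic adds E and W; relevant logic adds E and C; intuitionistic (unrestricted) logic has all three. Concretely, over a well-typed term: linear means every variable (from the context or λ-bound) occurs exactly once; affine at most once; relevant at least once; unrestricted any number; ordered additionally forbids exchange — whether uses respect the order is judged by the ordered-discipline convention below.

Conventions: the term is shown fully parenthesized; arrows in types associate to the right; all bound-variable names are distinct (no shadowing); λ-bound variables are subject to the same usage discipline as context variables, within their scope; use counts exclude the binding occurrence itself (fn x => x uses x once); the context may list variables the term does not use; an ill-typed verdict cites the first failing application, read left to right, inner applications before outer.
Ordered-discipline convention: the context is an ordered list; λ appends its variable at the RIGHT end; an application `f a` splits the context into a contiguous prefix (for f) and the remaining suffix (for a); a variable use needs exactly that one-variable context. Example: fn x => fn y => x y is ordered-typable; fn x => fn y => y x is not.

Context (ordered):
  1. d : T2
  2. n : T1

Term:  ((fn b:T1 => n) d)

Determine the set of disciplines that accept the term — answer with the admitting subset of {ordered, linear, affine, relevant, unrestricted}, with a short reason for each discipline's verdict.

admitting disciplines: none
variable uses: d: 1, n: 1, b (bound): 0
left-to-right use order: n, d
typing: ill-typed: argument of type T2 where T1 is required
ordered: ✗ — a type mismatch blocks all five
linear: ✗ — the type mismatch rejects it
affine: ✗ — not simply typable
relevant: ✗ — fails simple typing
unrestricted: ✗ — a type mismatch blocks all five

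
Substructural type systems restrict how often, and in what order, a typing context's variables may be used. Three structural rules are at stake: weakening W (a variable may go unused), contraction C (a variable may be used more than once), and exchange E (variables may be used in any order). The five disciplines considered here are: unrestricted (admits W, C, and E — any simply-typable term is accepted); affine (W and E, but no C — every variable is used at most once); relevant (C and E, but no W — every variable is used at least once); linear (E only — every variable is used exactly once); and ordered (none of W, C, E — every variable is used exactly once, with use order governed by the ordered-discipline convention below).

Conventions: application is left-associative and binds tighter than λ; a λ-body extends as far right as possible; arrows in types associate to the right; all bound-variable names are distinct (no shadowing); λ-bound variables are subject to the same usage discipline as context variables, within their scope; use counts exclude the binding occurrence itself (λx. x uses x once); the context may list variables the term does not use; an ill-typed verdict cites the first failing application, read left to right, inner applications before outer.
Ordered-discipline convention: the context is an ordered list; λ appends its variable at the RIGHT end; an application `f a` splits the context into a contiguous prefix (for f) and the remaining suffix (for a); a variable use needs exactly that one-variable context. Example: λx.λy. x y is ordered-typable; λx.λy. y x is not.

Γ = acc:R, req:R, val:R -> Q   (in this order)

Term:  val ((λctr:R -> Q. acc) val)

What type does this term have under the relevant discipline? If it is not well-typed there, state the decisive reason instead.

not well-typed under relevant — unused: req, ctr — weakening required
counts: acc: 1; req: 0; val: 2; ctr (λ-bound): 0
order of uses: val, acc, val
typing: ✓ — Q
all disciplines: ordered ✗; linear ✗; affine ✗; relevant ✗; unrestricted ✓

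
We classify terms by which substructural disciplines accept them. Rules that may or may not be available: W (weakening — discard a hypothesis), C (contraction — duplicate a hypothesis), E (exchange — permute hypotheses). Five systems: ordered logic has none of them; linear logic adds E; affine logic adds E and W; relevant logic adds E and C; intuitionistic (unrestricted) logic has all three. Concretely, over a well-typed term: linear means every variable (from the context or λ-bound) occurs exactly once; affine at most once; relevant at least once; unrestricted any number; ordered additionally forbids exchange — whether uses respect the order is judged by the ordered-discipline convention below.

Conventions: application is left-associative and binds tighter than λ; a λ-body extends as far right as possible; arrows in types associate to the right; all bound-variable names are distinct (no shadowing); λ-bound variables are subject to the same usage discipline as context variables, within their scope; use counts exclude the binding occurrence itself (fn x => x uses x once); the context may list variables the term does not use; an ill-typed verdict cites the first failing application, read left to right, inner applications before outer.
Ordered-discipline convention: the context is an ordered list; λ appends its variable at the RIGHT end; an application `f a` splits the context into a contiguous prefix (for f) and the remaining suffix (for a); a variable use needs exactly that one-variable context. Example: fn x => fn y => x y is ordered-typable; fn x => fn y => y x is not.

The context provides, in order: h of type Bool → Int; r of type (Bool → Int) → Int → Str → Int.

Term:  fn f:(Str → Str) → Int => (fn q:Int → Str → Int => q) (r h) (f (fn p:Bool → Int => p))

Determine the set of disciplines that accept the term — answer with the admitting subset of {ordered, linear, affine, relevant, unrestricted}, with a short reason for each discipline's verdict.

admitted in: none
use counts: h: 1, r: 1, f (bound): 1, q (bound): 1, p (bound): 1
order of uses: q, r, h, f, p
typing: ill-typed: an argument (Bool → Int) → Bool → Int mismatches the expected Str → Str
ordered: ✗, fails simple typing
linear: ✗, a type mismatch blocks all five
affine: ✗, the type mismatch rejects it
relevant: ✗, not simply typable
unrestricted: ✗, fails simple typing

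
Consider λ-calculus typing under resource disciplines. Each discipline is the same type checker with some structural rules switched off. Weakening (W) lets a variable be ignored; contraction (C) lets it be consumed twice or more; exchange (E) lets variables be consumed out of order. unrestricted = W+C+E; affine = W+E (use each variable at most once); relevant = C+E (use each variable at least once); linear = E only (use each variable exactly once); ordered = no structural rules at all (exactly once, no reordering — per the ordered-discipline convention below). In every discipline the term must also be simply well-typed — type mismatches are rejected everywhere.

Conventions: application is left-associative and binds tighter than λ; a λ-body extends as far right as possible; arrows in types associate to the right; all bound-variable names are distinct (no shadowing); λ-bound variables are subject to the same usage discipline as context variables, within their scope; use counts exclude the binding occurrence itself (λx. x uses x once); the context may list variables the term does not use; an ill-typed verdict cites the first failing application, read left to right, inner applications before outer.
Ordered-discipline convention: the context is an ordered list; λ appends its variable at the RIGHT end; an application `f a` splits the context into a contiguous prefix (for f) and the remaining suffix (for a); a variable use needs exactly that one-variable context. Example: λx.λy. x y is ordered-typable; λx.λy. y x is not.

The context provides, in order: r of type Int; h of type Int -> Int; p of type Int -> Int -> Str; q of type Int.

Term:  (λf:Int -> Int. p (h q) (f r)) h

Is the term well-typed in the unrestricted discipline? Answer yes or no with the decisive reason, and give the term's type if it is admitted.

yes — type-checks (Str) and nothing is barred; term : Str
variable uses: r: 1; h: 2; p: 1; q: 1; f [bound]: 1
uses in reading order: p, h, q, f, r, h
typing: ✓ — Str
per-discipline verdicts: ordered ✗ · linear ✗ · affine ✗ · relevant ✓ · unrestricted ✓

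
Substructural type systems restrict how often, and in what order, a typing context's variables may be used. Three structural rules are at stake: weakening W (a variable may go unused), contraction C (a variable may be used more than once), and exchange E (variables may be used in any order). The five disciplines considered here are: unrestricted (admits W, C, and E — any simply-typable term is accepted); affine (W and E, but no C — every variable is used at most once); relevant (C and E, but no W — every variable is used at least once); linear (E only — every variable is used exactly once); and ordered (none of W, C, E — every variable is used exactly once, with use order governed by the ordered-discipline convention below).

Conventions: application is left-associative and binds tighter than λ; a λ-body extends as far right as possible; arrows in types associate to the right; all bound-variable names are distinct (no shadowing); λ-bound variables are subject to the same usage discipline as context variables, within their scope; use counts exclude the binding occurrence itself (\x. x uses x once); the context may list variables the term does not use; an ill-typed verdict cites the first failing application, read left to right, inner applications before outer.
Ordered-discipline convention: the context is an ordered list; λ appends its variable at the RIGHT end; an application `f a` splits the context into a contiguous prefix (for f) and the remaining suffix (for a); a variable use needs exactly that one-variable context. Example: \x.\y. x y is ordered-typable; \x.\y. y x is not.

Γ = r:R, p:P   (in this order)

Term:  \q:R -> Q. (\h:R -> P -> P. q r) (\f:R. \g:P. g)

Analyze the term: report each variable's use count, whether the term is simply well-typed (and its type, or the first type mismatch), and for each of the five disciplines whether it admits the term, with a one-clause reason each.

usage: r=1; p=0; q [bound]=1; h [bound]=0; f [bound]=0; g [bound]=1
use order (left to right): q, r, g
typing: the term checks, with type (R -> Q) -> Q
ordered: ✗, p, h, f never used (weakening)
linear: ✗, p, h, f never used (weakening)
affine: ✓, no duplicate uses among r, p, q, h, f, g
relevant: ✗, p, h, f never used (weakening)
unrestricted: ✓, simply typable at (R -> Q) -> Q; W, C, E all held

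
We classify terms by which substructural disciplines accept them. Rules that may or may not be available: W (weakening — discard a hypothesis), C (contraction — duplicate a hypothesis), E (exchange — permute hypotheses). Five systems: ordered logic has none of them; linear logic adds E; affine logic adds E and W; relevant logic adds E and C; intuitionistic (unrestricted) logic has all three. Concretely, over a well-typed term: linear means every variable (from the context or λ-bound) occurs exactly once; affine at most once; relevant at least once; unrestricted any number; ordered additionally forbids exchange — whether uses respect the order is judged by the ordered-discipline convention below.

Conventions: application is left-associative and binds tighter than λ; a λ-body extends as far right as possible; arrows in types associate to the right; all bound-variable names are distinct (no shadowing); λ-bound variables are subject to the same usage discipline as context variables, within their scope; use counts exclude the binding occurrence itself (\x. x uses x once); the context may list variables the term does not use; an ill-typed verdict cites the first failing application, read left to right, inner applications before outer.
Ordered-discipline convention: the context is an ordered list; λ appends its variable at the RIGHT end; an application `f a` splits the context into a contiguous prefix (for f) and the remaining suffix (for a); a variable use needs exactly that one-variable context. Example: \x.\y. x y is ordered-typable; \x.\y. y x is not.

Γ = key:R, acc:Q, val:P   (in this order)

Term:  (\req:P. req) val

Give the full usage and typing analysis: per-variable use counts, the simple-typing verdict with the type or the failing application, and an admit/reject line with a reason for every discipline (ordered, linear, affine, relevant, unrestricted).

counts: key=0; acc=0; val=1; req [bound]=1
order of uses: req, val
typing: well-typed — term : P
ordered: ✗ — key, acc left unused
linear: ✗ — key, acc left unused
affine: ✓ — key, acc, val, req: no repeats, contraction unneeded
relevant: ✗ — key, acc left unused
unrestricted: ✓ — simply typable at P; W, C, E all held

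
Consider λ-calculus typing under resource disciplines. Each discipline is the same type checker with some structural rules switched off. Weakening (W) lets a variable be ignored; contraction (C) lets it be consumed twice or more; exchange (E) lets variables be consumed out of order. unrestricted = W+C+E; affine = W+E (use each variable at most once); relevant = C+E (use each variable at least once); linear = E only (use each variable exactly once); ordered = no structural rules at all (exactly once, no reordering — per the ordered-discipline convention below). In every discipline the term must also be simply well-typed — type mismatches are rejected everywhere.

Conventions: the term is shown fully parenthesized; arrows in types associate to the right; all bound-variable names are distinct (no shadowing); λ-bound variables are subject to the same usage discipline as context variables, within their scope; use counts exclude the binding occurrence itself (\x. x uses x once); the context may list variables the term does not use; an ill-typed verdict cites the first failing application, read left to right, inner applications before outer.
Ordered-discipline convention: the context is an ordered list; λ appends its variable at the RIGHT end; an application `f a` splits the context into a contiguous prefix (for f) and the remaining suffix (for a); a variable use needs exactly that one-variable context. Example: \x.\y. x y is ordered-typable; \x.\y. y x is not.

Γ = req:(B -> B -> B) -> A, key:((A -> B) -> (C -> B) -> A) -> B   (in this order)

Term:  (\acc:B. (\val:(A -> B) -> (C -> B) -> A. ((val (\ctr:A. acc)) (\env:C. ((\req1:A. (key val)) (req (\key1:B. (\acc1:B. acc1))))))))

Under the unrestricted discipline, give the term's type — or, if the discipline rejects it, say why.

term : B -> ((A -> B) -> (C -> B) -> A) -> A
usage: req=1, key=1, acc [bound]=1, val [bound]=2, ctr [bound]=0, env [bound]=0, req1 [bound]=0, key1 [bound]=0, acc1 [bound]=1
left-to-right use order: val, acc, key, val, req, acc1
typing: well-typed — term : B -> ((A -> B) -> (C -> B) -> A) -> A
per-discipline verdicts: ordered ✗, linear ✗, affine ✗, relevant ✗, unrestricted ✓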